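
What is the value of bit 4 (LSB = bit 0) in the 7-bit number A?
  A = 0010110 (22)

Bit 4 is the 5th from the right.
  0010110
    ^
That bit is 1.

Answer: 1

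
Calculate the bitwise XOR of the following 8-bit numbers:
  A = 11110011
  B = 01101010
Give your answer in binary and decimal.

Apply ^ to each column (1 where bits differ):
  11110011
^ 01101010
----------
  10011001

Answer: 10011001 (153)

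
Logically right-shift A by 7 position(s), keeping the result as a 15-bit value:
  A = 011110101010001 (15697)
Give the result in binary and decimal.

Logical shift right by 7: drop the bottom 7 bit(s), prepend 7 zero(s) on the left.
  011110101010001  ->  keep [01111010], discard [1010001], prepend 0000000
= 000000001111010

Answer: 000000001111010 (122)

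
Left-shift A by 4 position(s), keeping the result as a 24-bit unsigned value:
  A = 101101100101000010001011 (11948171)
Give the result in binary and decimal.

Shift left by 4: drop the top 4 bit(s), append 4 zero(s) on the right.
  101101100101000010001011  ->  discard [1011], keep [01100101000010001011], append 0000
= 011001010000100010110000

Answer: 011001010000100010110000 (6621360)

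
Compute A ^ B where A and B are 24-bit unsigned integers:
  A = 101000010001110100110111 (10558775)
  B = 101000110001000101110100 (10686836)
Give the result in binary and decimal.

Apply ^ to each column (1 where bits differ):
  101000010001110100110111
^ 101000110001000101110100
--------------------------
  000000100000110001000011

Answer: 000000100000110001000011 (134211)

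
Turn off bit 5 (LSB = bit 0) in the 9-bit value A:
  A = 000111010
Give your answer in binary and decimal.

Mask = ~(1 << 5) = 111011111
Bit 5 of A is 1, so AND-ing with the mask clears it to 0.
  000111010
& 111011111
-----------
  000011010

Answer: 000011010 (26)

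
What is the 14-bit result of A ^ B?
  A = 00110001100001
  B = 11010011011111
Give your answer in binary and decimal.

Apply ^ to each column (1 where bits differ):
  00110001100001
^ 11010011011111
----------------
  11100010111110

Answer: 11100010111110 (14526)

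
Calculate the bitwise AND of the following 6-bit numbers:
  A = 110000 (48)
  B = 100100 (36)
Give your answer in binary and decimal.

Apply & to each column (1 only where both bits are 1):
  110000
& 100100
--------
  100000

Answer: 100000 (32)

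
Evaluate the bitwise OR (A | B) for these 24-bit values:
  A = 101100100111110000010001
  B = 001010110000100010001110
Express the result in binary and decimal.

Apply | to each column (1 where either bit is 1):
  101100100111110000010001
| 001010110000100010001110
--------------------------
  101110110111110010011111

Answer: 101110110111110010011111 (12287135)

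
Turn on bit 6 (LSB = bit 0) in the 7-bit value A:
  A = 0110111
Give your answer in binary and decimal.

Mask = 1 << 6 = 1000000
Bit 6 of A is 0, so OR-ing with the mask flips it to 1.
  0110111
| 1000000
---------
  1110111

Answer: 1110111 (119)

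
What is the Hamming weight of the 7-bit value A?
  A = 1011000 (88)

1011000
1-bits at positions (from bit 0 = LSB): 3, 4, 6
Count = 3

Answer: 3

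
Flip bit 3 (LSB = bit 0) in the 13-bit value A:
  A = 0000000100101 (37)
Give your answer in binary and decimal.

Mask = 1 << 3 = 0000000001000
Bit 3 of A is 0; XOR with the mask flips it to 1.
  0000000100101
^ 0000000001000
---------------
  0000000101101

Answer: 0000000101101 (45)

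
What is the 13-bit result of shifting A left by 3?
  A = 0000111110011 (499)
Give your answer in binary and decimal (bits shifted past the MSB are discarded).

Shift left by 3: drop the top 3 bit(s), append 3 zero(s) on the right.
  0000111110011  ->  discard [000], keep [0111110011], append 000
= 0111110011000

Answer: 0111110011000 (3992)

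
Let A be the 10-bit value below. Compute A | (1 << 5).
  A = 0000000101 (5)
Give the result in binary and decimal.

Mask = 1 << 5 = 0000100000
Bit 5 of A is 0, so OR-ing with the mask flips it to 1.
  0000000101
| 0000100000
------------
  0000100101

Answer: 0000100101 (37)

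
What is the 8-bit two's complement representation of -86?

1. Binary of +86:  01010110
2. Invert bits:     10101001
3. Add 1:           10101010

Answer: 10101010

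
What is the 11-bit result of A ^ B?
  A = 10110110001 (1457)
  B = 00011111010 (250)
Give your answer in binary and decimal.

Apply ^ to each column (1 where bits differ):
  10110110001
^ 00011111010
-------------
  10101001011

Answer: 10101001011 (1355)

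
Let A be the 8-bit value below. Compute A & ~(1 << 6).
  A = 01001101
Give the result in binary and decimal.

Mask = ~(1 << 6) = 10111111
Bit 6 of A is 1, so AND-ing with the mask clears it to 0.
  01001101
& 10111111
----------
  00001101

Answer: 00001101 (13)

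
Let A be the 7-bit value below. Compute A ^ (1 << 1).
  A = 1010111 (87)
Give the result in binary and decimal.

Mask = 1 << 1 = 0000010
Bit 1 of A is 1; XOR with the mask flips it to 0.
  1010111
^ 0000010
---------
  1010101

Answer: 1010101 (85)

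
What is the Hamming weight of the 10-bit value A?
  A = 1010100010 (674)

1010100010
1-bits at positions (from bit 0 = LSB): 1, 5, 7, 9
Count = 4

Answer: 4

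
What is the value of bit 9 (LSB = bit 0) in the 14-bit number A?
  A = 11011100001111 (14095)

Bit 9 is the 10th from the right.
  11011100001111
      ^
That bit is 1.

Answer: 1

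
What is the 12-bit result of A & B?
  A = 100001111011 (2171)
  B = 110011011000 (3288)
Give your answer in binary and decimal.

Apply & to each column (1 only where both bits are 1):
  100001111011
& 110011011000
--------------
  100001011000

Answer: 100001011000 (2136)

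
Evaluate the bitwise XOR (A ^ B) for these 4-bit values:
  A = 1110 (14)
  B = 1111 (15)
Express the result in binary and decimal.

Apply ^ to each column (1 where bits differ):
  1110
^ 1111
------
  0001

Answer: 0001 (1)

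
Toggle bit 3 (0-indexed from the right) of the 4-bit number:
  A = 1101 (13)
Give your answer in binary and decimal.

Mask = 1 << 3 = 1000
Bit 3 of A is 1; XOR with the mask flips it to 0.
  1101
^ 1000
------
  0101

Answer: 0101 (5)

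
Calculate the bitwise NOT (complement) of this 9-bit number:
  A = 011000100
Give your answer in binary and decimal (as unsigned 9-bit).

Flip each bit (0->1, 1->0):
  011000100
  100111011

Answer: 100111011 (315)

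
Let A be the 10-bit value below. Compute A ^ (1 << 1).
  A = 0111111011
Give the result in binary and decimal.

Mask = 1 << 1 = 0000000010
Bit 1 of A is 1; XOR with the mask flips it to 0.
  0111111011
^ 0000000010
------------
  0111111001

Answer: 0111111001 (505)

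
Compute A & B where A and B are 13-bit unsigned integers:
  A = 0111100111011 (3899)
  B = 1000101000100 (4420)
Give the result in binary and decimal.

Apply & to each column (1 only where both bits are 1):
  0111100111011
& 1000101000100
---------------
  0000100000000

Answer: 0000100000000 (256)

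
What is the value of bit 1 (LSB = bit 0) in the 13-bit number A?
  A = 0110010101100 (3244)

Bit 1 is the 2nd from the right.
  0110010101100
             ^
That bit is 0.

Answer: 0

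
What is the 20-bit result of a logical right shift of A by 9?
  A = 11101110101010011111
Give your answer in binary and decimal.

Logical shift right by 9: drop the bottom 9 bit(s), prepend 9 zero(s) on the left.
  11101110101010011111  ->  keep [11101110101], discard [010011111], prepend 000000000
= 00000000011101110101

Answer: 00000000011101110101 (1909)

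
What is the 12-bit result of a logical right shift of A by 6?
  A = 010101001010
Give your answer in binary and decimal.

Logical shift right by 6: drop the bottom 6 bit(s), prepend 6 zero(s) on the left.
  010101001010  ->  keep [010101], discard [001010], prepend 000000
= 000000010101

Answer: 000000010101 (21)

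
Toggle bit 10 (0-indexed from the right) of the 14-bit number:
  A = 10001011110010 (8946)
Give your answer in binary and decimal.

Mask = 1 << 10 = 00010000000000
Bit 10 of A is 0; XOR with the mask flips it to 1.
  10001011110010
^ 00010000000000
----------------
  10011011110010

Answer: 10011011110010 (9970)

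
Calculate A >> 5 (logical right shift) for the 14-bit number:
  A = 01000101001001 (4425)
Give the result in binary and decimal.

Logical shift right by 5: drop the bottom 5 bit(s), prepend 5 zero(s) on the left.
  01000101001001  ->  keep [010001010], discard [01001], prepend 00000
= 00000010001010

Answer: 00000010001010 (138)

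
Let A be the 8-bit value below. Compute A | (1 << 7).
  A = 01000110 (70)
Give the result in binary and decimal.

Mask = 1 << 7 = 10000000
Bit 7 of A is 0, so OR-ing with the mask flips it to 1.
  01000110
| 10000000
----------
  11000110

Answer: 11000110 (198)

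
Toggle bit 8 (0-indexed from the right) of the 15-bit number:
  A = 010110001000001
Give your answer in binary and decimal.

Mask = 1 << 8 = 000000100000000
Bit 8 of A is 0; XOR with the mask flips it to 1.
  010110001000001
^ 000000100000000
-----------------
  010110101000001

Answer: 010110101000001 (11585)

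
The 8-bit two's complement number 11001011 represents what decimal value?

MSB is 1, so the value is negative. Find the magnitude:
1. Invert bits:  00110100
2. Add 1:        00110101  = 53
3. Apply sign:   -53

Answer: -53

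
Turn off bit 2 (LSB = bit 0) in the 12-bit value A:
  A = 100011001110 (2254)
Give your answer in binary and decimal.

Mask = ~(1 << 2) = 111111111011
Bit 2 of A is 1, so AND-ing with the mask clears it to 0.
  100011001110
& 111111111011
--------------
  100011001010

Answer: 100011001010 (2250)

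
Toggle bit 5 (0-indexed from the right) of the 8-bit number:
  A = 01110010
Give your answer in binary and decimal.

Mask = 1 << 5 = 00100000
Bit 5 of A is 1; XOR with the mask flips it to 0.
  01110010
^ 00100000
----------
  01010010

Answer: 01010010 (82)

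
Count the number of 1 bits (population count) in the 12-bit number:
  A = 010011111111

010011111111
1-bits at positions (from bit 0 = LSB): 0, 1, 2, 3, 4, 5, 6, 7, 10
Count = 9

Answer: 9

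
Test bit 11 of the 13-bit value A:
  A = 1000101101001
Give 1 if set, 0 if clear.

Bit 11 is the 12th from the right.
  1000101101001
   ^
That bit is 0.

Answer: 0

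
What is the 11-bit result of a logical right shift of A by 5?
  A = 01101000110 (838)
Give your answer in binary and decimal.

Logical shift right by 5: drop the bottom 5 bit(s), prepend 5 zero(s) on the left.
  01101000110  ->  keep [011010], discard [00110], prepend 00000
= 00000011010

Answer: 00000011010 (26)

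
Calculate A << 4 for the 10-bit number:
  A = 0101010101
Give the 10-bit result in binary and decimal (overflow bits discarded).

Shift left by 4: drop the top 4 bit(s), append 4 zero(s) on the right.
  0101010101  ->  discard [0101], keep [010101], append 0000
= 0101010000

Answer: 0101010000 (336)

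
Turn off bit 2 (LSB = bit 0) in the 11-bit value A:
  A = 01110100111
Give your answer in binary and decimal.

Mask = ~(1 << 2) = 11111111011
Bit 2 of A is 1, so AND-ing with the mask clears it to 0.
  01110100111
& 11111111011
-------------
  01110100011

Answer: 01110100011 (931)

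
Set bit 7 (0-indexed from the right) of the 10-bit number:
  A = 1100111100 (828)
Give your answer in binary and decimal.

Mask = 1 << 7 = 0010000000
Bit 7 of A is 0, so OR-ing with the mask flips it to 1.
  1100111100
| 0010000000
------------
  1110111100

Answer: 1110111100 (956)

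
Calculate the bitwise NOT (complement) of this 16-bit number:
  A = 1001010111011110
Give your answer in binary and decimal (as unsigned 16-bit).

Flip each bit (0->1, 1->0):
  1001010111011110
  0110101000100001

Answer: 0110101000100001 (27169)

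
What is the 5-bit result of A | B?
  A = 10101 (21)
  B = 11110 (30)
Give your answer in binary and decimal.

Apply | to each column (1 where either bit is 1):
  10101
| 11110
-------
  11111

Answer: 11111 (31)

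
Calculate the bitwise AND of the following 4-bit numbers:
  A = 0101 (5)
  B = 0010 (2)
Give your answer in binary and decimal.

Apply & to each column (1 only where both bits are 1):
  0101
& 0010
------
  0000

Answer: 0000 (0)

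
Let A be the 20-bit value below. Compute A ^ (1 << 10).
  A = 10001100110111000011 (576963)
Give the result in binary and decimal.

Mask = 1 << 10 = 00000000010000000000
Bit 10 of A is 1; XOR with the mask flips it to 0.
  10001100110111000011
^ 00000000010000000000
----------------------
  10001100100111000011

Answer: 10001100100111000011 (575939)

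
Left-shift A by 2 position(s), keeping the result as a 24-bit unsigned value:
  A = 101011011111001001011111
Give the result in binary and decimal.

Shift left by 2: drop the top 2 bit(s), append 2 zero(s) on the right.
  101011011111001001011111  ->  discard [10], keep [1011011111001001011111], append 00
= 101101111100100101111100

Answer: 101101111100100101111100 (12044668)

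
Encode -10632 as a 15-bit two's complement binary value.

1. Binary of +10632:  010100110001000
2. Invert bits:     101011001110111
3. Add 1:           101011001111000

Answer: 101011001111000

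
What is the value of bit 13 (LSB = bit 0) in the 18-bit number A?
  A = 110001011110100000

Bit 13 is the 14th from the right.
  110001011110100000
      ^
That bit is 0.

Answer: 0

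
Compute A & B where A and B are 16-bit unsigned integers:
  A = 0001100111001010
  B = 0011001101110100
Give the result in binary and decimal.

Apply & to each column (1 only where both bits are 1):
  0001100111001010
& 0011001101110100
------------------
  0001000101000000

Answer: 0001000101000000 (4416)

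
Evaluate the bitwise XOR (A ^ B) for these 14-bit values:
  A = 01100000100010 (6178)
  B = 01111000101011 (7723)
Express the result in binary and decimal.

Apply ^ to each column (1 where bits differ):
  01100000100010
^ 01111000101011
----------------
  00011000001001

Answer: 00011000001001 (1545)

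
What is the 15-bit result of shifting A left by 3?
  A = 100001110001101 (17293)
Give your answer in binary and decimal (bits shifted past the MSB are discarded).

Shift left by 3: drop the top 3 bit(s), append 3 zero(s) on the right.
  100001110001101  ->  discard [100], keep [001110001101], append 000
= 001110001101000

Answer: 001110001101000 (7272)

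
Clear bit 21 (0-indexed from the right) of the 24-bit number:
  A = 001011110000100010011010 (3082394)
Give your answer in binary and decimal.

Mask = ~(1 << 21) = 110111111111111111111111
Bit 21 of A is 1, so AND-ing with the mask clears it to 0.
  001011110000100010011010
& 110111111111111111111111
--------------------------
  000011110000100010011010

Answer: 000011110000100010011010 (985242)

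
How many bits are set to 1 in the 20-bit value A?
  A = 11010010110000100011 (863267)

11010010110000100011
1-bits at positions (from bit 0 = LSB): 0, 1, 5, 10, 11, 13, 16, 18, 19
Count = 9

Answer: 9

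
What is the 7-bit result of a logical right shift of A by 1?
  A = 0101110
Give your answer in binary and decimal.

Logical shift right by 1: drop the bottom 1 bit(s), prepend 1 zero(s) on the left.
  0101110  ->  keep [010111], discard [0], prepend 0
= 0010111

Answer: 0010111 (23)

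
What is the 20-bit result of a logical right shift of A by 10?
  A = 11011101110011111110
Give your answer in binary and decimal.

Logical shift right by 10: drop the bottom 10 bit(s), prepend 10 zero(s) on the left.
  11011101110011111110  ->  keep [1101110111], discard [0011111110], prepend 0000000000
= 00000000001101110111

Answer: 00000000001101110111 (887)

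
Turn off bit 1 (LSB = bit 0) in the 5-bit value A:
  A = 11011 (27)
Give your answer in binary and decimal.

Mask = ~(1 << 1) = 11101
Bit 1 of A is 1, so AND-ing with the mask clears it to 0.
  11011
& 11101
-------
  11001

Answer: 11001 (25)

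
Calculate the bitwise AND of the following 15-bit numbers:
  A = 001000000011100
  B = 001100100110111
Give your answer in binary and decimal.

Apply & to each column (1 only where both bits are 1):
  001000000011100
& 001100100110111
-----------------
  001000000010100

Answer: 001000000010100 (4116)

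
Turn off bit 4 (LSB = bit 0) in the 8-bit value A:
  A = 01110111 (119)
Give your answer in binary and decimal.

Mask = ~(1 << 4) = 11101111
Bit 4 of A is 1, so AND-ing with the mask clears it to 0.
  01110111
& 11101111
----------
  01100111

Answer: 01100111 (103)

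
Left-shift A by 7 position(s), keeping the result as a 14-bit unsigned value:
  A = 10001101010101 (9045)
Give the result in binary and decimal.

Shift left by 7: drop the top 7 bit(s), append 7 zero(s) on the right.
  10001101010101  ->  discard [1000110], keep [1010101], append 0000000
= 10101010000000

Answer: 10101010000000 (10880)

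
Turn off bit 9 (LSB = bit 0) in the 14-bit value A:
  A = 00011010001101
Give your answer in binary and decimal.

Mask = ~(1 << 9) = 11110111111111
Bit 9 of A is 1, so AND-ing with the mask clears it to 0.
  00011010001101
& 11110111111111
----------------
  00010010001101

Answer: 00010010001101 (1165)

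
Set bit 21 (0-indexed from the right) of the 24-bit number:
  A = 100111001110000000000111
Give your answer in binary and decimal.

Mask = 1 << 21 = 001000000000000000000000
Bit 21 of A is 0, so OR-ing with the mask flips it to 1.
  100111001110000000000111
| 001000000000000000000000
--------------------------
  101111001110000000000111

Answer: 101111001110000000000111 (12378119)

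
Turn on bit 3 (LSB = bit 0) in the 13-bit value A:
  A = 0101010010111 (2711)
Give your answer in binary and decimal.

Mask = 1 << 3 = 0000000001000
Bit 3 of A is 0, so OR-ing with the mask flips it to 1.
  0101010010111
| 0000000001000
---------------
  0101010011111

Answer: 0101010011111 (2719)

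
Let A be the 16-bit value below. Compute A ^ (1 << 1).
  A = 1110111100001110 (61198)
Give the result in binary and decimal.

Mask = 1 << 1 = 0000000000000010
Bit 1 of A is 1; XOR with the mask flips it to 0.
  1110111100001110
^ 0000000000000010
------------------
  1110111100001100

Answer: 1110111100001100 (61196)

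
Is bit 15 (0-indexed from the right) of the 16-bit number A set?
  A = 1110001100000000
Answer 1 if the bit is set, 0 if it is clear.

Bit 15 is the 16th from the right.
  1110001100000000
  ^
That bit is 1.

Answer: 1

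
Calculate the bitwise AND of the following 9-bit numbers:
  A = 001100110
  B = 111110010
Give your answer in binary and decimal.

Apply & to each column (1 only where both bits are 1):
  001100110
& 111110010
-----------
  001100010

Answer: 001100010 (98)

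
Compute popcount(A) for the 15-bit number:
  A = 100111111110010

100111111110010
1-bits at positions (from bit 0 = LSB): 1, 4, 5, 6, 7, 8, 9, 10, 11, 14
Count = 10

Answer: 10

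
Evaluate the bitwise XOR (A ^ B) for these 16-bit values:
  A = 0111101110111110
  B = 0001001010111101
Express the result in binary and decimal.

Apply ^ to each column (1 where bits differ):
  0111101110111110
^ 0001001010111101
------------------
  0110100100000011

Answer: 0110100100000011 (26883)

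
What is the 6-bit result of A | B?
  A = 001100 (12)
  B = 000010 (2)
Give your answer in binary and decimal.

Apply | to each column (1 where either bit is 1):
  001100
| 000010
--------
  001110

Answer: 001110 (14)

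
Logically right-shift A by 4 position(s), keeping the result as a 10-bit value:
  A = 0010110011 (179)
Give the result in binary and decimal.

Logical shift right by 4: drop the bottom 4 bit(s), prepend 4 zero(s) on the left.
  0010110011  ->  keep [001011], discard [0011], prepend 0000
= 0000001011

Answer: 0000001011 (11)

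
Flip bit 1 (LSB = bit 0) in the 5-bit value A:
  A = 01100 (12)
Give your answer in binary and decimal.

Mask = 1 << 1 = 00010
Bit 1 of A is 0; XOR with the mask flips it to 1.
  01100
^ 00010
-------
  01110

Answer: 01110 (14)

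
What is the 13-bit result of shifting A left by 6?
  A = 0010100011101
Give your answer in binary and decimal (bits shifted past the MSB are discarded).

Shift left by 6: drop the top 6 bit(s), append 6 zero(s) on the right.
  0010100011101  ->  discard [001010], keep [0011101], append 000000
= 0011101000000

Answer: 0011101000000 (1856)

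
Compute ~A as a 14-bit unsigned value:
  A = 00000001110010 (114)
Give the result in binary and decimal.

Flip each bit (0->1, 1->0):
  00000001110010
  11111110001101

Answer: 11111110001101 (16269)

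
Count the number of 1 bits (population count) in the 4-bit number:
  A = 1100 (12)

1100
1-bits at positions (from bit 0 = LSB): 2, 3
Count = 2

Answer: 2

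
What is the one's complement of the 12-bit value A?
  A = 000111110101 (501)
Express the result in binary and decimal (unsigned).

Flip each bit (0->1, 1->0):
  000111110101
  111000001010

Answer: 111000001010 (3594)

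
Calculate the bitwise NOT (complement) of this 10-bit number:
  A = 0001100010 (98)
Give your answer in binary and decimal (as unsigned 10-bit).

Flip each bit (0->1, 1->0):
  0001100010
  1110011101

Answer: 1110011101 (925)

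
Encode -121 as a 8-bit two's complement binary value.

1. Binary of +121:  01111001
2. Invert bits:     10000110
3. Add 1:           10000111

Answer: 10000111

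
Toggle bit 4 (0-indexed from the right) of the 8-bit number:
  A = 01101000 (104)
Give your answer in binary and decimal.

Mask = 1 << 4 = 00010000
Bit 4 of A is 0; XOR with the mask flips it to 1.
  01101000
^ 00010000
----------
  01111000

Answer: 01111000 (120)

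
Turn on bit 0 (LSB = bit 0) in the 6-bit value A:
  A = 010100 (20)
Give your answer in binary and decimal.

Mask = 1 << 0 = 000001
Bit 0 of A is 0, so OR-ing with the mask flips it to 1.
  010100
| 000001
--------
  010101

Answer: 010101 (21)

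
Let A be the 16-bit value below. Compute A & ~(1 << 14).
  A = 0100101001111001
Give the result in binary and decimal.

Mask = ~(1 << 14) = 1011111111111111
Bit 14 of A is 1, so AND-ing with the mask clears it to 0.
  0100101001111001
& 1011111111111111
------------------
  0000101001111001

Answer: 0000101001111001 (2681)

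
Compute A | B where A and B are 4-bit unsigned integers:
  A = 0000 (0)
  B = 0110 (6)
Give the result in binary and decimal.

Apply | to each column (1 where either bit is 1):
  0000
| 0110
------
  0110

Answer: 0110 (6)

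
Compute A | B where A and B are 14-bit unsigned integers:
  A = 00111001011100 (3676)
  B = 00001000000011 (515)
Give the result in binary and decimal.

Apply | to each column (1 where either bit is 1):
  00111001011100
| 00001000000011
----------------
  00111001011111

Answer: 00111001011111 (3679)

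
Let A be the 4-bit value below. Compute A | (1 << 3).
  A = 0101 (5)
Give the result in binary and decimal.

Mask = 1 << 3 = 1000
Bit 3 of A is 0, so OR-ing with the mask flips it to 1.
  0101
| 1000
------
  1101

Answer: 1101 (13)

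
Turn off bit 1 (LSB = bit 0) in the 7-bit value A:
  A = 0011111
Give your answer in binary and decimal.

Mask = ~(1 << 1) = 1111101
Bit 1 of A is 1, so AND-ing with the mask clears it to 0.
  0011111
& 1111101
---------
  0011101

Answer: 0011101 (29)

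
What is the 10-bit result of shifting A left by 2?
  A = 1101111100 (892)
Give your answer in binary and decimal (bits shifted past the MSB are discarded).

Shift left by 2: drop the top 2 bit(s), append 2 zero(s) on the right.
  1101111100  ->  discard [11], keep [01111100], append 00
= 0111110000

Answer: 0111110000 (496)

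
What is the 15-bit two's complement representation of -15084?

1. Binary of +15084:  011101011101100
2. Invert bits:     100010100010011
3. Add 1:           100010100010100

Answer: 100010100010100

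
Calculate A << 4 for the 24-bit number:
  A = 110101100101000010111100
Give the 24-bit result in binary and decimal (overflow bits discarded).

Shift left by 4: drop the top 4 bit(s), append 4 zero(s) on the right.
  110101100101000010111100  ->  discard [1101], keep [01100101000010111100], append 0000
= 011001010000101111000000

Answer: 011001010000101111000000 (6622144)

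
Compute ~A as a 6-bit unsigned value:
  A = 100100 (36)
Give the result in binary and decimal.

Flip each bit (0->1, 1->0):
  100100
  011011

Answer: 011011 (27)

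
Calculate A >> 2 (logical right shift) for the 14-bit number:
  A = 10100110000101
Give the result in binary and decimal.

Logical shift right by 2: drop the bottom 2 bit(s), prepend 2 zero(s) on the left.
  10100110000101  ->  keep [101001100001], discard [01], prepend 00
= 00101001100001

Answer: 00101001100001 (2657)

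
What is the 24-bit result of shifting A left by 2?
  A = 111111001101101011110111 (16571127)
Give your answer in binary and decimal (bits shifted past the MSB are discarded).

Shift left by 2: drop the top 2 bit(s), append 2 zero(s) on the right.
  111111001101101011110111  ->  discard [11], keep [1111001101101011110111], append 00
= 111100110110101111011100

Answer: 111100110110101111011100 (15952860)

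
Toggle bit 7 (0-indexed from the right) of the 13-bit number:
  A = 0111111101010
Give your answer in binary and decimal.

Mask = 1 << 7 = 0000010000000
Bit 7 of A is 1; XOR with the mask flips it to 0.
  0111111101010
^ 0000010000000
---------------
  0111101101010

Answer: 0111101101010 (3946)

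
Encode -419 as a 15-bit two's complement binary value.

1. Binary of +419:  000000110100011
2. Invert bits:     111111001011100
3. Add 1:           111111001011101

Answer: 111111001011101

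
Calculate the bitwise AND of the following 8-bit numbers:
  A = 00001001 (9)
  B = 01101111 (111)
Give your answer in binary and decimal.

Apply & to each column (1 only where both bits are 1):
  00001001
& 01101111
----------
  00001001

Answer: 00001001 (9)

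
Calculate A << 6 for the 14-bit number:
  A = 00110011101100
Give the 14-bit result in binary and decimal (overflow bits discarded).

Shift left by 6: drop the top 6 bit(s), append 6 zero(s) on the right.
  00110011101100  ->  discard [001100], keep [11101100], append 000000
= 11101100000000

Answer: 11101100000000 (15104)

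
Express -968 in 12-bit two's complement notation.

1. Binary of +968:  001111001000
2. Invert bits:     110000110111
3. Add 1:           110000111000

Answer: 110000111000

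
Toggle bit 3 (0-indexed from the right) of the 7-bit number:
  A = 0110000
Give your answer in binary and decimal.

Mask = 1 << 3 = 0001000
Bit 3 of A is 0; XOR with the mask flips it to 1.
  0110000
^ 0001000
---------
  0111000

Answer: 0111000 (56)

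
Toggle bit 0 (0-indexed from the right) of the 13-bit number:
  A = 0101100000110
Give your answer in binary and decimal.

Mask = 1 << 0 = 0000000000001
Bit 0 of A is 0; XOR with the mask flips it to 1.
  0101100000110
^ 0000000000001
---------------
  0101100000111

Answer: 0101100000111 (2823)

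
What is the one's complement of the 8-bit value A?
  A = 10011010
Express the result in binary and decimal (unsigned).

Flip each bit (0->1, 1->0):
  10011010
  01100101

Answer: 01100101 (101)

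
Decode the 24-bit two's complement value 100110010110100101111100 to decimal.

MSB is 1, so the value is negative. Find the magnitude:
1. Invert bits:  011001101001011010000011
2. Add 1:        011001101001011010000100  = 6723204
3. Apply sign:   -6723204

Answer: -6723204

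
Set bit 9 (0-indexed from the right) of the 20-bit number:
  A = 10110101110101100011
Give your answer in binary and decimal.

Mask = 1 << 9 = 00000000001000000000
Bit 9 of A is 0, so OR-ing with the mask flips it to 1.
  10110101110101100011
| 00000000001000000000
----------------------
  10110101111101100011

Answer: 10110101111101100011 (745315)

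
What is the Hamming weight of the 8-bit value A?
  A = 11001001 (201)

11001001
1-bits at positions (from bit 0 = LSB): 0, 3, 6, 7
Count = 4

Answer: 4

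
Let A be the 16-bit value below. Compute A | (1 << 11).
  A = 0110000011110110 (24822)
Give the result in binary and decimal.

Mask = 1 << 11 = 0000100000000000
Bit 11 of A is 0, so OR-ing with the mask flips it to 1.
  0110000011110110
| 0000100000000000
------------------
  0110100011110110

Answer: 0110100011110110 (26870)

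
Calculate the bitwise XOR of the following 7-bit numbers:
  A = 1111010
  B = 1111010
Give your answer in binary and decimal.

Apply ^ to each column (1 where bits differ):
  1111010
^ 1111010
---------
  0000000

Answer: 0000000 (0)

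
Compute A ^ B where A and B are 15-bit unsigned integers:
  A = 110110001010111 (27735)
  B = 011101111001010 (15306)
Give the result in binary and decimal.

Apply ^ to each column (1 where bits differ):
  110110001010111
^ 011101111001010
-----------------
  101011110011101

Answer: 101011110011101 (22429)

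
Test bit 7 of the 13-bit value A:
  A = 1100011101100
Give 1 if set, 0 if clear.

Bit 7 is the 8th from the right.
  1100011101100
       ^
That bit is 1.

Answer: 1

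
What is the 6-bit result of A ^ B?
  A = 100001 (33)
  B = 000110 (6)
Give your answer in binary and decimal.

Apply ^ to each column (1 where bits differ):
  100001
^ 000110
--------
  100111

Answer: 100111 (39)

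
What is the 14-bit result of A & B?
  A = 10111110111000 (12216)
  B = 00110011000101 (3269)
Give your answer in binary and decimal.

Apply & to each column (1 only where both bits are 1):
  10111110111000
& 00110011000101
----------------
  00110010000000

Answer: 00110010000000 (3200)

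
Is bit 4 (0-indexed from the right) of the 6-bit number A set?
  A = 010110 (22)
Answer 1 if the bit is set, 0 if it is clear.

Bit 4 is the 5th from the right.
  010110
   ^
That bit is 1.

Answer: 1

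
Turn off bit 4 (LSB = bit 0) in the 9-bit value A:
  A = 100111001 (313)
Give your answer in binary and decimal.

Mask = ~(1 << 4) = 111101111
Bit 4 of A is 1, so AND-ing with the mask clears it to 0.
  100111001
& 111101111
-----------
  100101001

Answer: 100101001 (297)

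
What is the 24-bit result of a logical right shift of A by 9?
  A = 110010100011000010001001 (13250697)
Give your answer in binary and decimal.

Logical shift right by 9: drop the bottom 9 bit(s), prepend 9 zero(s) on the left.
  110010100011000010001001  ->  keep [110010100011000], discard [010001001], prepend 000000000
= 000000000110010100011000

Answer: 000000000110010100011000 (25880)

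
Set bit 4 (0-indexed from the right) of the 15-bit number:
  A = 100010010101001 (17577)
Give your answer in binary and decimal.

Mask = 1 << 4 = 000000000010000
Bit 4 of A is 0, so OR-ing with the mask flips it to 1.
  100010010101001
| 000000000010000
-----------------
  100010010111001

Answer: 100010010111001 (17593)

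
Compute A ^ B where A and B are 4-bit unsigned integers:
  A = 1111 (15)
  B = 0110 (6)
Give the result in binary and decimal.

Apply ^ to each column (1 where bits differ):
  1111
^ 0110
------
  1001

Answer: 1001 (9)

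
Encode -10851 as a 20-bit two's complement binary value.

1. Binary of +10851:  00000010101001100011
2. Invert bits:     11111101010110011100
3. Add 1:           11111101010110011101

Answer: 11111101010110011101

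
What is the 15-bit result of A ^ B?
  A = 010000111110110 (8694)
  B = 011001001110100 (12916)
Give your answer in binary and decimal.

Apply ^ to each column (1 where bits differ):
  010000111110110
^ 011001001110100
-----------------
  001001110000010

Answer: 001001110000010 (4994)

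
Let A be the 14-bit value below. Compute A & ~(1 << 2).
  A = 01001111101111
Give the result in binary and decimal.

Mask = ~(1 << 2) = 11111111111011
Bit 2 of A is 1, so AND-ing with the mask clears it to 0.
  01001111101111
& 11111111111011
----------------
  01001111101011

Answer: 01001111101011 (5099)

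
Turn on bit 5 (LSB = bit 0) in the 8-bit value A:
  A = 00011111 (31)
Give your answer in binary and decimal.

Mask = 1 << 5 = 00100000
Bit 5 of A is 0, so OR-ing with the mask flips it to 1.
  00011111
| 00100000
----------
  00111111

Answer: 00111111 (63)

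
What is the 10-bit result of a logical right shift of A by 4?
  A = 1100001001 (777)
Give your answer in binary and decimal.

Logical shift right by 4: drop the bottom 4 bit(s), prepend 4 zero(s) on the left.
  1100001001  ->  keep [110000], discard [1001], prepend 0000
= 0000110000

Answer: 0000110000 (48)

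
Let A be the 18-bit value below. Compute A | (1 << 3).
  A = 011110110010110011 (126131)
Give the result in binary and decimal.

Mask = 1 << 3 = 000000000000001000
Bit 3 of A is 0, so OR-ing with the mask flips it to 1.
  011110110010110011
| 000000000000001000
--------------------
  011110110010111011

Answer: 011110110010111011 (126139)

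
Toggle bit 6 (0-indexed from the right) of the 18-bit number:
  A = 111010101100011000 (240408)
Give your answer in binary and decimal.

Mask = 1 << 6 = 000000000001000000
Bit 6 of A is 0; XOR with the mask flips it to 1.
  111010101100011000
^ 000000000001000000
--------------------
  111010101101011000

Answer: 111010101101011000 (240472)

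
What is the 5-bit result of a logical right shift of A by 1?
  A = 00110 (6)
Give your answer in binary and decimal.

Logical shift right by 1: drop the bottom 1 bit(s), prepend 1 zero(s) on the left.
  00110  ->  keep [0011], discard [0], prepend 0
= 00011

Answer: 00011 (3)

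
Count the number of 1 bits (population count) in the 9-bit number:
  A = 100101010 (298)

100101010
1-bits at positions (from bit 0 = LSB): 1, 3, 5, 8
Count = 4

Answer: 4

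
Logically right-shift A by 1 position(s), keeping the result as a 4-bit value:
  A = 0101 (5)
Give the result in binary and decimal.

Logical shift right by 1: drop the bottom 1 bit(s), prepend 1 zero(s) on the left.
  0101  ->  keep [010], discard [1], prepend 0
= 0010

Answer: 0010 (2)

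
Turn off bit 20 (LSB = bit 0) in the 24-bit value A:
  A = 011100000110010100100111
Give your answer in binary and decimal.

Mask = ~(1 << 20) = 111011111111111111111111
Bit 20 of A is 1, so AND-ing with the mask clears it to 0.
  011100000110010100100111
& 111011111111111111111111
--------------------------
  011000000110010100100111

Answer: 011000000110010100100111 (6317351)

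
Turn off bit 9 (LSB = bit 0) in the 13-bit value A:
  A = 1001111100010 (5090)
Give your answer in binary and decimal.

Mask = ~(1 << 9) = 1110111111111
Bit 9 of A is 1, so AND-ing with the mask clears it to 0.
  1001111100010
& 1110111111111
---------------
  1000111100010

Answer: 1000111100010 (4578)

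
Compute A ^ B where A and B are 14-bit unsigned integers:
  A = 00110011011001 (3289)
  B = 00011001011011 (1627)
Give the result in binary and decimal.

Apply ^ to each column (1 where bits differ):
  00110011011001
^ 00011001011011
----------------
  00101010000010

Answer: 00101010000010 (2690)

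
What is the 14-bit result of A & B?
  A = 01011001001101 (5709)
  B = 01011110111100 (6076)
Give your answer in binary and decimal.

Apply & to each column (1 only where both bits are 1):
  01011001001101
& 01011110111100
----------------
  01011000001100

Answer: 01011000001100 (5644)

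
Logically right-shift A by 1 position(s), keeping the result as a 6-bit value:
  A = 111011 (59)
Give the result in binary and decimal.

Logical shift right by 1: drop the bottom 1 bit(s), prepend 1 zero(s) on the left.
  111011  ->  keep [11101], discard [1], prepend 0
= 011101

Answer: 011101 (29)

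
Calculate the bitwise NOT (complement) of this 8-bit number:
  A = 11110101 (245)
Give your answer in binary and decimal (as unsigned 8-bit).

Flip each bit (0->1, 1->0):
  11110101
  00001010

Answer: 00001010 (10)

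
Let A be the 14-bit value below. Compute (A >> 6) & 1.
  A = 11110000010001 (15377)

Bit 6 is the 7th from the right.
  11110000010001
         ^
That bit is 0.

Answer: 0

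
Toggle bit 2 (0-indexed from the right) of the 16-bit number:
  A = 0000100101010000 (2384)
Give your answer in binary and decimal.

Mask = 1 << 2 = 0000000000000100
Bit 2 of A is 0; XOR with the mask flips it to 1.
  0000100101010000
^ 0000000000000100
------------------
  0000100101010100

Answer: 0000100101010100 (2388)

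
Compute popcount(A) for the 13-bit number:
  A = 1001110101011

1001110101011
1-bits at positions (from bit 0 = LSB): 0, 1, 3, 5, 7, 8, 9, 12
Count = 8

Answer: 8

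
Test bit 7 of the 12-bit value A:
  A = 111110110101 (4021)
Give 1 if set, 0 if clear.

Bit 7 is the 8th from the right.
  111110110101
      ^
That bit is 1.

Answer: 1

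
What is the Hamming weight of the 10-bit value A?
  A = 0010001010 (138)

0010001010
1-bits at positions (from bit 0 = LSB): 1, 3, 7
Count = 3

Answer: 3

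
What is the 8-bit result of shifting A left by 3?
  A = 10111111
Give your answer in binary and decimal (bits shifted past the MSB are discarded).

Shift left by 3: drop the top 3 bit(s), append 3 zero(s) on the right.
  10111111  ->  discard [101], keep [11111], append 000
= 11111000

Answer: 11111000 (248)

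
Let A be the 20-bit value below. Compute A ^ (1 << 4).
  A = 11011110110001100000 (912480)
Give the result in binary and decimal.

Mask = 1 << 4 = 00000000000000010000
Bit 4 of A is 0; XOR with the mask flips it to 1.
  11011110110001100000
^ 00000000000000010000
----------------------
  11011110110001110000

Answer: 11011110110001110000 (912496)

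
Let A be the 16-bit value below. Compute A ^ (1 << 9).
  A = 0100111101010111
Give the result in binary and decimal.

Mask = 1 << 9 = 0000001000000000
Bit 9 of A is 1; XOR with the mask flips it to 0.
  0100111101010111
^ 0000001000000000
------------------
  0100110101010111

Answer: 0100110101010111 (19799)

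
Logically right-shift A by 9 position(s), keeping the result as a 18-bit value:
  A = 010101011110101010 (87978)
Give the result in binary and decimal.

Logical shift right by 9: drop the bottom 9 bit(s), prepend 9 zero(s) on the left.
  010101011110101010  ->  keep [010101011], discard [110101010], prepend 000000000
= 000000000010101011

Answer: 000000000010101011 (171)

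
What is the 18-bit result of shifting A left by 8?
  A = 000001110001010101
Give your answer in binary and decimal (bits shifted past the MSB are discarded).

Shift left by 8: drop the top 8 bit(s), append 8 zero(s) on the right.
  000001110001010101  ->  discard [00000111], keep [0001010101], append 00000000
= 000101010100000000

Answer: 000101010100000000 (21760)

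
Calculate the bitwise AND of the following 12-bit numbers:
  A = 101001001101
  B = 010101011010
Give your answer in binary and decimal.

Apply & to each column (1 only where both bits are 1):
  101001001101
& 010101011010
--------------
  000001001000

Answer: 000001001000 (72)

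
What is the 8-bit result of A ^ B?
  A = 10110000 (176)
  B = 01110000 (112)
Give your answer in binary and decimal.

Apply ^ to each column (1 where bits differ):
  10110000
^ 01110000
----------
  11000000

Answer: 11000000 (192)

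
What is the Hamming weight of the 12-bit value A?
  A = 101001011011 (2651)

101001011011
1-bits at positions (from bit 0 = LSB): 0, 1, 3, 4, 6, 9, 11
Count = 7

Answer: 7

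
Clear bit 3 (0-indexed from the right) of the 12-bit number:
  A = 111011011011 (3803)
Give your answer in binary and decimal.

Mask = ~(1 << 3) = 111111110111
Bit 3 of A is 1, so AND-ing with the mask clears it to 0.
  111011011011
& 111111110111
--------------
  111011010011

Answer: 111011010011 (3795)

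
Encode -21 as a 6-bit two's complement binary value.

1. Binary of +21:  010101
2. Invert bits:     101010
3. Add 1:           101011

Answer: 101011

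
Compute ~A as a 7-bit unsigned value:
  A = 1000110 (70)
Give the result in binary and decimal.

Flip each bit (0->1, 1->0):
  1000110
  0111001

Answer: 0111001 (57)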